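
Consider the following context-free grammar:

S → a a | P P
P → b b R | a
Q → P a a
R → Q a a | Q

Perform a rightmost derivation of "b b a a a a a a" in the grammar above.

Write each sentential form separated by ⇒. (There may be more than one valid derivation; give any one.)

S ⇒ P P ⇒ P a ⇒ b b R a ⇒ b b Q a a a ⇒ b b P a a a a a ⇒ b b a a a a a a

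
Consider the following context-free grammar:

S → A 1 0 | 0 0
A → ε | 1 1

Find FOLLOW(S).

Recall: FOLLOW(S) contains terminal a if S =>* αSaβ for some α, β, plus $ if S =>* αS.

We compute FOLLOW(S) using the standard algorithm.
FOLLOW(S) starts with {$}.
FIRST(A) = {1, ε}
FIRST(S) = {0, 1}
FOLLOW(A) = {1}
FOLLOW(S) = {$}
Therefore, FOLLOW(S) = {$}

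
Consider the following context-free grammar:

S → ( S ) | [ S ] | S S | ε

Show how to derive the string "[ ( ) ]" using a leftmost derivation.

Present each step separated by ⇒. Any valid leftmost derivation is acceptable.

S ⇒ [ S ] ⇒ [ ( S ) ] ⇒ [ ( ) ]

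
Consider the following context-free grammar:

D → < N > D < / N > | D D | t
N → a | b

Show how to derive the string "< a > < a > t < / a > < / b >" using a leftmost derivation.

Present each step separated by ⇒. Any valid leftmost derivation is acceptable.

D ⇒ < N > D < / N > ⇒ < a > D < / N > ⇒ < a > < N > D < / N > < / N > ⇒ < a > < a > D < / N > < / N > ⇒ < a > < a > t < / N > < / N > ⇒ < a > < a > t < / a > < / N > ⇒ < a > < a > t < / a > < / b >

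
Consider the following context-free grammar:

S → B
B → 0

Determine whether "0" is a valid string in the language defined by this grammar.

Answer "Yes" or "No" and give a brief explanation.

Yes - a valid derivation exists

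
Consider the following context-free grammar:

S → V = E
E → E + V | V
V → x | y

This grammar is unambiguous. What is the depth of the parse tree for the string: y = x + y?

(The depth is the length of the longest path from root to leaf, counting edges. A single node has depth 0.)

4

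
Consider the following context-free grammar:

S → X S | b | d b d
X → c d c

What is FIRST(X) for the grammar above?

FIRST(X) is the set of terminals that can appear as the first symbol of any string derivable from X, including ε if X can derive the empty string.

We compute FIRST(X) using the standard algorithm.
FIRST(S) = {b, c, d}
FIRST(X) = {c}
Therefore, FIRST(X) = {c}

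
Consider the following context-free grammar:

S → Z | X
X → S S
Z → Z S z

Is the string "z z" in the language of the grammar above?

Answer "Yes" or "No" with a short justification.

No - no valid derivation exists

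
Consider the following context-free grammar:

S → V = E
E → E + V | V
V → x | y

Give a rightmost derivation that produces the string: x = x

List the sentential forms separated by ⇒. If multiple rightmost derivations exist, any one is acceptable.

S ⇒ V = E ⇒ V = V ⇒ V = x ⇒ x = x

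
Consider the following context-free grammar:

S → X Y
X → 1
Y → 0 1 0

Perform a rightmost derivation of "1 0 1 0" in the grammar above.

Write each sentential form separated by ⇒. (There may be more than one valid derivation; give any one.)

S ⇒ X Y ⇒ X 0 1 0 ⇒ 1 0 1 0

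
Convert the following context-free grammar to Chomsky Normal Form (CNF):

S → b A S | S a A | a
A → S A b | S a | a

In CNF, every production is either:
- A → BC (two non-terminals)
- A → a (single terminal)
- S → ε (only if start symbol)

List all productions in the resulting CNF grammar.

TB → b; TA → a; S → a; A → a; S → TB X0; X0 → A S; S → S X1; X1 → TA A; A → S X2; X2 → A TB; A → S TA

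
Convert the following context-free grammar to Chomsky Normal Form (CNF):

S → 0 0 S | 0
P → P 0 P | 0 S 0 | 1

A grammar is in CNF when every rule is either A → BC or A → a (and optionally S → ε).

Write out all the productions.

T0 → 0; S → 0; P → 1; S → T0 X0; X0 → T0 S; P → P X1; X1 → T0 P; P → T0 X2; X2 → S T0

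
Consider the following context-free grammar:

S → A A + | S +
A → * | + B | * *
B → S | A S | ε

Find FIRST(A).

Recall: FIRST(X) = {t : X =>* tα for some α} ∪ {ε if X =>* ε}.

We compute FIRST(A) using the standard algorithm.
FIRST(A) = {*, +}
FIRST(B) = {*, +, ε}
FIRST(S) = {*, +}
Therefore, FIRST(A) = {*, +}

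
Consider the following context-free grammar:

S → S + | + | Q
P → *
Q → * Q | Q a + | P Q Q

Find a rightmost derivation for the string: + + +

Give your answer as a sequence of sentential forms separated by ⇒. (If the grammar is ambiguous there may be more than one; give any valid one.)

S ⇒ S + ⇒ S + + ⇒ + + +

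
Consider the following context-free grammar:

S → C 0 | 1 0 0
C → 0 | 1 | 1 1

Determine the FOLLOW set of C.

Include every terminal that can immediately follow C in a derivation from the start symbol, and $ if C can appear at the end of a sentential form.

We compute FOLLOW(C) using the standard algorithm.
FOLLOW(S) starts with {$}.
FIRST(C) = {0, 1}
FIRST(S) = {0, 1}
FOLLOW(C) = {0}
FOLLOW(S) = {$}
Therefore, FOLLOW(C) = {0}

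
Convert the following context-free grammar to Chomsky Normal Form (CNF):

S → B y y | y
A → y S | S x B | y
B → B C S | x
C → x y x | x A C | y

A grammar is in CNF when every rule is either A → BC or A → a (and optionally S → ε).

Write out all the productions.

TY → y; S → y; TX → x; A → y; B → x; C → y; S → B X0; X0 → TY TY; A → TY S; A → S X1; X1 → TX B; B → B X2; X2 → C S; C → TX X3; X3 → TY TX; C → TX X4; X4 → A C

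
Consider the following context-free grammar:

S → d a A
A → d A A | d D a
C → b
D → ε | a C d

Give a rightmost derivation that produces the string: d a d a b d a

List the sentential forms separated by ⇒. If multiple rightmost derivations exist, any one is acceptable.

S ⇒ d a A ⇒ d a d D a ⇒ d a d a C d a ⇒ d a d a b d a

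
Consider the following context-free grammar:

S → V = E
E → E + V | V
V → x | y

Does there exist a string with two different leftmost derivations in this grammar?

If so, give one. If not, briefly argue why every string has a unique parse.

No - every string in the language has a unique leftmost derivation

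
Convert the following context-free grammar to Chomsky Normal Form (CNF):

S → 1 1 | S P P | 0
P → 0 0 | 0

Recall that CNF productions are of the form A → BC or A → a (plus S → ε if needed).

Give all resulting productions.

T1 → 1; S → 0; T0 → 0; P → 0; S → T1 T1; S → S X0; X0 → P P; P → T0 T0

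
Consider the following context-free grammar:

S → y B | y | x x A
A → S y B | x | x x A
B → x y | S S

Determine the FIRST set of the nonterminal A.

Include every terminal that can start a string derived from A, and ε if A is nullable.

We compute FIRST(A) using the standard algorithm.
FIRST(A) = {x, y}
FIRST(B) = {x, y}
FIRST(S) = {x, y}
Therefore, FIRST(A) = {x, y}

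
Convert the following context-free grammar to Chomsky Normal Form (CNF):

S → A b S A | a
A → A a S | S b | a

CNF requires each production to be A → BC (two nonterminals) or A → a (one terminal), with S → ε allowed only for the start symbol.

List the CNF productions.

TB → b; S → a; TA → a; A → a; S → A X0; X0 → TB X1; X1 → S A; A → A X2; X2 → TA S; A → S TB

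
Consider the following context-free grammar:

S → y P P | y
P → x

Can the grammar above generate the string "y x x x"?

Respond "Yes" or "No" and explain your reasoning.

No - no valid derivation exists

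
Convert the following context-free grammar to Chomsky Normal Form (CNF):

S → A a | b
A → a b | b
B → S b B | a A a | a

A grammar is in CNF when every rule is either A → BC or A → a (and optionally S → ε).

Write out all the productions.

TA → a; S → b; TB → b; A → b; B → a; S → A TA; A → TA TB; B → S X0; X0 → TB B; B → TA X1; X1 → A TA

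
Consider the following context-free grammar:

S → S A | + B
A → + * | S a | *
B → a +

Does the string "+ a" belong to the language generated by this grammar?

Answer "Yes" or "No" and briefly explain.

No - no valid derivation exists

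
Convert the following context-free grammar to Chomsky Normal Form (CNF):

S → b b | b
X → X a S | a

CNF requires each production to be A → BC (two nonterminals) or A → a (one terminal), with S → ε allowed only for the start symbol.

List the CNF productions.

TB → b; S → b; TA → a; X → a; S → TB TB; X → X X0; X0 → TA S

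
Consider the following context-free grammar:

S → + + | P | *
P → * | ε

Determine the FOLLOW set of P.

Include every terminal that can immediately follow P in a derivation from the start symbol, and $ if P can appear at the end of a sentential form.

We compute FOLLOW(P) using the standard algorithm.
FOLLOW(S) starts with {$}.
FIRST(P) = {*, ε}
FIRST(S) = {*, +, ε}
FOLLOW(P) = {$}
FOLLOW(S) = {$}
Therefore, FOLLOW(P) = {$}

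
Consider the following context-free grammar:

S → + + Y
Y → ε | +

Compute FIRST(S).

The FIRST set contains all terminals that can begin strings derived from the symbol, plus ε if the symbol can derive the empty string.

We compute FIRST(S) using the standard algorithm.
FIRST(S) = {+}
FIRST(Y) = {+, ε}
Therefore, FIRST(S) = {+}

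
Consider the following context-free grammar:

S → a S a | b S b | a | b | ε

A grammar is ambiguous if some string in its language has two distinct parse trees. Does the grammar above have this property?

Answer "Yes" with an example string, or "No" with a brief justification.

No - the grammar is unambiguous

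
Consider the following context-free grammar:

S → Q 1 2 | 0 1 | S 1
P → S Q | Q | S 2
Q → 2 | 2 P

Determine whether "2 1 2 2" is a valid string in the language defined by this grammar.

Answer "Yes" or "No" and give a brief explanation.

No - no valid derivation exists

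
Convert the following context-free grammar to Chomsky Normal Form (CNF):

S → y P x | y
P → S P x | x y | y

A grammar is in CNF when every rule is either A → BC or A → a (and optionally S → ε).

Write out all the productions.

TY → y; TX → x; S → y; P → y; S → TY X0; X0 → P TX; P → S X1; X1 → P TX; P → TX TY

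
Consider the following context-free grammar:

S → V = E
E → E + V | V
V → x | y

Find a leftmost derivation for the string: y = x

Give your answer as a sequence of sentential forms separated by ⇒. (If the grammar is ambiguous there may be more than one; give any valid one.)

S ⇒ V = E ⇒ y = E ⇒ y = V ⇒ y = x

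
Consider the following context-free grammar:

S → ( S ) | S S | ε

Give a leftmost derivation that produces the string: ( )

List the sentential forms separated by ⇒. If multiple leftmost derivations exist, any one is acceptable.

S ⇒ ( S ) ⇒ ( S S ) ⇒ ( S ) ⇒ ( )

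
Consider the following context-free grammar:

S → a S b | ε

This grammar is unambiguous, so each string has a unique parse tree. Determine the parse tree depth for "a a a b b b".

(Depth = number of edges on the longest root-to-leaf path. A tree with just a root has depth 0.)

4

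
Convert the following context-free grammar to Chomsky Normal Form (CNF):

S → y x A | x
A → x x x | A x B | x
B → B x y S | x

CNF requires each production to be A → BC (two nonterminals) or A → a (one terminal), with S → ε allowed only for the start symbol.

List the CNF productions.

TY → y; TX → x; S → x; A → x; B → x; S → TY X0; X0 → TX A; A → TX X1; X1 → TX TX; A → A X2; X2 → TX B; B → B X3; X3 → TX X4; X4 → TY S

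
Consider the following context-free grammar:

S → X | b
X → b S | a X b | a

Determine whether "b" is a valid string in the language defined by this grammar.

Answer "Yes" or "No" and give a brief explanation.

Yes - a valid derivation exists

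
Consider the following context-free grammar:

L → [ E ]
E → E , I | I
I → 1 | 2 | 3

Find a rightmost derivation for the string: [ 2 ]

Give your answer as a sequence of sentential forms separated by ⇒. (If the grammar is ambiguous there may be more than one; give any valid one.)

L ⇒ [ E ] ⇒ [ I ] ⇒ [ 2 ]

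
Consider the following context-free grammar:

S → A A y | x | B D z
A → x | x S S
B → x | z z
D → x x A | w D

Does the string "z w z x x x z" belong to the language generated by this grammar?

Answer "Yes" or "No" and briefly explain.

No - no valid derivation exists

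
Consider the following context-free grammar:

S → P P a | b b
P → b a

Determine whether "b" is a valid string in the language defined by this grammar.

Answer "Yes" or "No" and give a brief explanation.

No - no valid derivation exists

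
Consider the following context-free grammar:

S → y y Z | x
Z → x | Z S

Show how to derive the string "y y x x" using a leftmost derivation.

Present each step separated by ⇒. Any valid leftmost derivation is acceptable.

S ⇒ y y Z ⇒ y y Z S ⇒ y y x S ⇒ y y x x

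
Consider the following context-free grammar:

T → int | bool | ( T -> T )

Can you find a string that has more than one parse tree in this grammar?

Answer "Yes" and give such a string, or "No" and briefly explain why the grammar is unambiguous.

No - the grammar is unambiguous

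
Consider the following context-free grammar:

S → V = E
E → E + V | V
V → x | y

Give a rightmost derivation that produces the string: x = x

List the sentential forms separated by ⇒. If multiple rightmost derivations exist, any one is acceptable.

S ⇒ V = E ⇒ V = V ⇒ V = x ⇒ x = x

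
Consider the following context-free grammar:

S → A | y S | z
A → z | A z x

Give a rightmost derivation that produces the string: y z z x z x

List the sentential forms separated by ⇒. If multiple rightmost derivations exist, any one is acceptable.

S ⇒ y S ⇒ y A ⇒ y A z x ⇒ y A z x z x ⇒ y z z x z x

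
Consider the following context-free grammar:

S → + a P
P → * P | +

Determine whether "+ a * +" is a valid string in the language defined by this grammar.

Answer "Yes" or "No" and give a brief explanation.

Yes - a valid derivation exists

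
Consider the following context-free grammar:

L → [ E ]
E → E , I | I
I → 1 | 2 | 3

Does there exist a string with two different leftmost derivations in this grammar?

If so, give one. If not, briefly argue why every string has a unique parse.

No - every string in the language has a unique leftmost derivation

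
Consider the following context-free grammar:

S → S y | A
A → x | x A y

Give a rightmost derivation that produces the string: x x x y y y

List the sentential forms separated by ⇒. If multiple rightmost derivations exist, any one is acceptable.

S ⇒ S y ⇒ A y ⇒ x A y y ⇒ x x A y y y ⇒ x x x y y y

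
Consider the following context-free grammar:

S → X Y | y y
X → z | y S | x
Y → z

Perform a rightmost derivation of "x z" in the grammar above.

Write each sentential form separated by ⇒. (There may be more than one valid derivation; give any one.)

S ⇒ X Y ⇒ X z ⇒ x z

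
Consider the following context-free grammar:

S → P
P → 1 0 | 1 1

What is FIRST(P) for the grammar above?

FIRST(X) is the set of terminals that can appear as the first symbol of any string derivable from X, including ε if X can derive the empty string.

We compute FIRST(P) using the standard algorithm.
FIRST(P) = {1}
FIRST(S) = {1}
Therefore, FIRST(P) = {1}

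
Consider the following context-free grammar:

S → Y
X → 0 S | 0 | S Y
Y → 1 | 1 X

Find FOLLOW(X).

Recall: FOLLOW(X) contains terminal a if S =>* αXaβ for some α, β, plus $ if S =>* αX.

We compute FOLLOW(X) using the standard algorithm.
FOLLOW(S) starts with {$}.
FIRST(S) = {1}
FIRST(X) = {0, 1}
FIRST(Y) = {1}
FOLLOW(S) = {$, 1}
FOLLOW(X) = {$, 1}
FOLLOW(Y) = {$, 1}
Therefore, FOLLOW(X) = {$, 1}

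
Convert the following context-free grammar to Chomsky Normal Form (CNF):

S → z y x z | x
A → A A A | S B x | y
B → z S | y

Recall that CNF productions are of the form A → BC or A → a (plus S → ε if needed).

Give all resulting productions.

TZ → z; TY → y; TX → x; S → x; A → y; B → y; S → TZ X0; X0 → TY X1; X1 → TX TZ; A → A X2; X2 → A A; A → S X3; X3 → B TX; B → TZ S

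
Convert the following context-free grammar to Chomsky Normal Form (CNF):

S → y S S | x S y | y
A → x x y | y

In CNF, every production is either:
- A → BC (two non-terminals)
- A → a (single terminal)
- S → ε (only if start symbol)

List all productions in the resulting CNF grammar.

TY → y; TX → x; S → y; A → y; S → TY X0; X0 → S S; S → TX X1; X1 → S TY; A → TX X2; X2 → TX TY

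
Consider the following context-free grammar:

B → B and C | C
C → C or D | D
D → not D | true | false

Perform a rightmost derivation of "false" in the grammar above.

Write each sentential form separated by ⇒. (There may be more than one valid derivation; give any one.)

B ⇒ C ⇒ D ⇒ false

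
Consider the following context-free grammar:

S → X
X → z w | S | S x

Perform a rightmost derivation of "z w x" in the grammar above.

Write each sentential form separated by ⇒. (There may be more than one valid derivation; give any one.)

S ⇒ X ⇒ S x ⇒ X x ⇒ z w x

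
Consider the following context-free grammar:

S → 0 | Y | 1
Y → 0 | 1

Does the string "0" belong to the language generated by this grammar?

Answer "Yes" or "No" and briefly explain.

Yes - a valid derivation exists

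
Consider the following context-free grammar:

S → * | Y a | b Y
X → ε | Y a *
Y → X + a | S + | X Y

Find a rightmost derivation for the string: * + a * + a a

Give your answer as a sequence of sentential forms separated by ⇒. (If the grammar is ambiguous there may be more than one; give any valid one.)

S ⇒ Y a ⇒ X + a a ⇒ Y a * + a a ⇒ S + a * + a a ⇒ * + a * + a a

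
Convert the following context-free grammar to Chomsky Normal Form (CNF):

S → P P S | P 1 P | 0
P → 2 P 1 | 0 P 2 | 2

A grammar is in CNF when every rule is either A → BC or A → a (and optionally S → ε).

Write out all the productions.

T1 → 1; S → 0; T2 → 2; T0 → 0; P → 2; S → P X0; X0 → P S; S → P X1; X1 → T1 P; P → T2 X2; X2 → P T1; P → T0 X3; X3 → P T2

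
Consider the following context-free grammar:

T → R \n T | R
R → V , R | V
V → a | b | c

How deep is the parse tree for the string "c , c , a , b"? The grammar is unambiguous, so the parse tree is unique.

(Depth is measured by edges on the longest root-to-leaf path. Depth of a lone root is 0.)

6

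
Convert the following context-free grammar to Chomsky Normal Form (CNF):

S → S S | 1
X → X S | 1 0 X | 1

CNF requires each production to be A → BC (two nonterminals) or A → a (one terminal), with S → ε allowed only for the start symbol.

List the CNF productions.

S → 1; T1 → 1; T0 → 0; X → 1; S → S S; X → X S; X → T1 X0; X0 → T0 X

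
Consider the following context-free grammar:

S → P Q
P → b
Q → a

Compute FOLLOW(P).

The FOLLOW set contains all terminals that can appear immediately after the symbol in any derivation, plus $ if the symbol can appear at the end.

We compute FOLLOW(P) using the standard algorithm.
FOLLOW(S) starts with {$}.
FIRST(P) = {b}
FIRST(Q) = {a}
FIRST(S) = {b}
FOLLOW(P) = {a}
FOLLOW(Q) = {$}
FOLLOW(S) = {$}
Therefore, FOLLOW(P) = {a}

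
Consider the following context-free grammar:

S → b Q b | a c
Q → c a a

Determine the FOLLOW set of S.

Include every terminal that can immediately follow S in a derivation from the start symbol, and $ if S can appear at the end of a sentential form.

We compute FOLLOW(S) using the standard algorithm.
FOLLOW(S) starts with {$}.
FIRST(Q) = {c}
FIRST(S) = {a, b}
FOLLOW(Q) = {b}
FOLLOW(S) = {$}
Therefore, FOLLOW(S) = {$}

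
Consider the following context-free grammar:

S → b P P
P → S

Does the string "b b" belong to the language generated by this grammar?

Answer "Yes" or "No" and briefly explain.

No - no valid derivation exists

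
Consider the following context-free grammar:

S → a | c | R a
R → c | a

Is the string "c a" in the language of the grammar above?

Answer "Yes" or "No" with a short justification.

Yes - a valid derivation exists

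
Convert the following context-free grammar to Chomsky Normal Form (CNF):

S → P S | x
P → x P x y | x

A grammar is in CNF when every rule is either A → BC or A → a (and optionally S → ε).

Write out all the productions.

S → x; TX → x; TY → y; P → x; S → P S; P → TX X0; X0 → P X1; X1 → TX TY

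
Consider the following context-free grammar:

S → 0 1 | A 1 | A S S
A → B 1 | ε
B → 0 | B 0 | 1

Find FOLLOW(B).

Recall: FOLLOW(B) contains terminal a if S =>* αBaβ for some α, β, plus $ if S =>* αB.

We compute FOLLOW(B) using the standard algorithm.
FOLLOW(S) starts with {$}.
FIRST(A) = {0, 1, ε}
FIRST(B) = {0, 1}
FIRST(S) = {0, 1}
FOLLOW(A) = {0, 1}
FOLLOW(B) = {0, 1}
FOLLOW(S) = {$, 0, 1}
Therefore, FOLLOW(B) = {0, 1}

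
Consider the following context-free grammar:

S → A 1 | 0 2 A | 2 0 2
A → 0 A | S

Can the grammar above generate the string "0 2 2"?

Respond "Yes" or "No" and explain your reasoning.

No - no valid derivation exists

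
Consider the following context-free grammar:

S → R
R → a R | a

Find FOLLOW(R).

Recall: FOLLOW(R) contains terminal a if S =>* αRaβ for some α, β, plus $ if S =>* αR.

We compute FOLLOW(R) using the standard algorithm.
FOLLOW(S) starts with {$}.
FIRST(R) = {a}
FIRST(S) = {a}
FOLLOW(R) = {$}
FOLLOW(S) = {$}
Therefore, FOLLOW(R) = {$}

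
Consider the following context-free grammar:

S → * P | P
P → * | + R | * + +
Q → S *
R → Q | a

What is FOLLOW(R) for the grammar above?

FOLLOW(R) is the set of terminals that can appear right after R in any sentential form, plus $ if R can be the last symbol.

We compute FOLLOW(R) using the standard algorithm.
FOLLOW(S) starts with {$}.
FIRST(P) = {*, +}
FIRST(Q) = {*, +}
FIRST(R) = {*, +, a}
FIRST(S) = {*, +}
FOLLOW(P) = {$, *}
FOLLOW(Q) = {$, *}
FOLLOW(R) = {$, *}
FOLLOW(S) = {$, *}
Therefore, FOLLOW(R) = {$, *}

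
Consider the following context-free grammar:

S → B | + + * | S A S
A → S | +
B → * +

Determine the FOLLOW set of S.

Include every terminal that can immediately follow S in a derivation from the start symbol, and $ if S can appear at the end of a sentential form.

We compute FOLLOW(S) using the standard algorithm.
FOLLOW(S) starts with {$}.
FIRST(A) = {*, +}
FIRST(B) = {*}
FIRST(S) = {*, +}
FOLLOW(A) = {*, +}
FOLLOW(B) = {$, *, +}
FOLLOW(S) = {$, *, +}
Therefore, FOLLOW(S) = {$, *, +}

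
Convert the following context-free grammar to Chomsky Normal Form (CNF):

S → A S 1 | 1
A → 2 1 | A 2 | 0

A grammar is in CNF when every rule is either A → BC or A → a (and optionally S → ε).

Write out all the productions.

T1 → 1; S → 1; T2 → 2; A → 0; S → A X0; X0 → S T1; A → T2 T1; A → A T2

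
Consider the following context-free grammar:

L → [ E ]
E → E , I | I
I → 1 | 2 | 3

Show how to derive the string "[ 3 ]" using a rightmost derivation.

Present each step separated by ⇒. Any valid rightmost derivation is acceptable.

L ⇒ [ E ] ⇒ [ I ] ⇒ [ 3 ]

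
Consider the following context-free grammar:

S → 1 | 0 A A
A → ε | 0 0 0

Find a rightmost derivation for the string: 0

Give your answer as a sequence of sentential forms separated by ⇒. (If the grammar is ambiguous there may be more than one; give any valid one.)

S ⇒ 0 A A ⇒ 0 A ⇒ 0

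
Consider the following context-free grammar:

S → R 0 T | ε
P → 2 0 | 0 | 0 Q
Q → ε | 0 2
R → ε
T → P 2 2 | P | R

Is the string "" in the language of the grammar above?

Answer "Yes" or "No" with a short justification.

Yes - a valid derivation exists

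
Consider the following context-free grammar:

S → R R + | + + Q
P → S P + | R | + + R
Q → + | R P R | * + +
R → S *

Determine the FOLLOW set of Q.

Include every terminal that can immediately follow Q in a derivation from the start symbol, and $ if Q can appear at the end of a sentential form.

We compute FOLLOW(Q) using the standard algorithm.
FOLLOW(S) starts with {$}.
FIRST(P) = {+}
FIRST(Q) = {*, +}
FIRST(R) = {+}
FIRST(S) = {+}
FOLLOW(P) = {+}
FOLLOW(Q) = {$, *, +}
FOLLOW(R) = {$, *, +}
FOLLOW(S) = {$, *, +}
Therefore, FOLLOW(Q) = {$, *, +}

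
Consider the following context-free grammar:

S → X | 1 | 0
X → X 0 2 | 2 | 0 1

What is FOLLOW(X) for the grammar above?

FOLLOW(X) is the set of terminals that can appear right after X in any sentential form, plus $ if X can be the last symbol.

We compute FOLLOW(X) using the standard algorithm.
FOLLOW(S) starts with {$}.
FIRST(S) = {0, 1, 2}
FIRST(X) = {0, 2}
FOLLOW(S) = {$}
FOLLOW(X) = {$, 0}
Therefore, FOLLOW(X) = {$, 0}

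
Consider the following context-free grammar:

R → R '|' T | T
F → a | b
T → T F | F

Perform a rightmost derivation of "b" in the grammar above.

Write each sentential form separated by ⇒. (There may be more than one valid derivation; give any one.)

R ⇒ T ⇒ F ⇒ b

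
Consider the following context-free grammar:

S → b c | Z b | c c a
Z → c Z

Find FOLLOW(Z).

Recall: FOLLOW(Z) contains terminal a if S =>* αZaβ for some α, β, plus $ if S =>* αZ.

We compute FOLLOW(Z) using the standard algorithm.
FOLLOW(S) starts with {$}.
FIRST(S) = {b, c}
FIRST(Z) = {c}
FOLLOW(S) = {$}
FOLLOW(Z) = {b}
Therefore, FOLLOW(Z) = {b}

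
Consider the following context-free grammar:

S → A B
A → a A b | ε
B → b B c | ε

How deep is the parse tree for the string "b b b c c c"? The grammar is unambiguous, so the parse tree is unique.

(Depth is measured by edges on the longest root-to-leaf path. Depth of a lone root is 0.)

5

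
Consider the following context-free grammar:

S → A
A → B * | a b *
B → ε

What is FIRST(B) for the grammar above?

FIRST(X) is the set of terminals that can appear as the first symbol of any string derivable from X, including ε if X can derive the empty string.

We compute FIRST(B) using the standard algorithm.
FIRST(A) = {*, a}
FIRST(B) = {ε}
FIRST(S) = {*, a}
Therefore, FIRST(B) = {ε}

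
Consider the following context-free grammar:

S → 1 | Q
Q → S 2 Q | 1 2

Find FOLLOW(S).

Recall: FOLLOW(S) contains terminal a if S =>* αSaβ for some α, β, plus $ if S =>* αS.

We compute FOLLOW(S) using the standard algorithm.
FOLLOW(S) starts with {$}.
FIRST(Q) = {1}
FIRST(S) = {1}
FOLLOW(Q) = {$, 2}
FOLLOW(S) = {$, 2}
Therefore, FOLLOW(S) = {$, 2}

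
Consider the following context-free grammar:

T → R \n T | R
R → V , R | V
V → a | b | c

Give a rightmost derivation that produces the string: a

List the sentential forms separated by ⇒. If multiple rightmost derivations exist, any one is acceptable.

T ⇒ R ⇒ V ⇒ a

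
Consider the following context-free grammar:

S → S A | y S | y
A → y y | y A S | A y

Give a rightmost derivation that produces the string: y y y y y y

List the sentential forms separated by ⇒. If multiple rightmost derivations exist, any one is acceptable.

S ⇒ S A ⇒ S y y ⇒ S A y y ⇒ S y y y y ⇒ y S y y y y ⇒ y y y y y y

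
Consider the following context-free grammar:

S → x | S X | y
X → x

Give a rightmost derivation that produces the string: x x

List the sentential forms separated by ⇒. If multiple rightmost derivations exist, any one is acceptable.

S ⇒ S X ⇒ S x ⇒ x x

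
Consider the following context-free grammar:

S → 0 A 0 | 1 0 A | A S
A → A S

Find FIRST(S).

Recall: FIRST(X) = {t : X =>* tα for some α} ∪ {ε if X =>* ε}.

We compute FIRST(S) using the standard algorithm.
FIRST(A) = {}
FIRST(S) = {0, 1}
Therefore, FIRST(S) = {0, 1}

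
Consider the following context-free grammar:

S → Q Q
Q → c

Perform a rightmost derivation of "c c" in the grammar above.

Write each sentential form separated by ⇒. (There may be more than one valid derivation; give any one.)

S ⇒ Q Q ⇒ Q c ⇒ c c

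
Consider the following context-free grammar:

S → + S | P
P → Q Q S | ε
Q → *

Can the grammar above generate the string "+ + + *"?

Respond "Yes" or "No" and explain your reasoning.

No - no valid derivation exists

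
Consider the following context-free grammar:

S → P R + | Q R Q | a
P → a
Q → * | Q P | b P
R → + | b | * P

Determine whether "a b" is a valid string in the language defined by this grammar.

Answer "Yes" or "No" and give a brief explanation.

No - no valid derivation exists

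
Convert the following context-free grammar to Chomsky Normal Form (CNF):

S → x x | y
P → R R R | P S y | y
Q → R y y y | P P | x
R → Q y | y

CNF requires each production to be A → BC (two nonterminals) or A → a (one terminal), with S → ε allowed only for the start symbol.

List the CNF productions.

TX → x; S → y; TY → y; P → y; Q → x; R → y; S → TX TX; P → R X0; X0 → R R; P → P X1; X1 → S TY; Q → R X2; X2 → TY X3; X3 → TY TY; Q → P P; R → Q TY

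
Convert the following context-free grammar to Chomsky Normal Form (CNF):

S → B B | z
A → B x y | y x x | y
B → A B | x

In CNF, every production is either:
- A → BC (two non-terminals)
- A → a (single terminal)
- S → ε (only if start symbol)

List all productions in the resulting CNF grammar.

S → z; TX → x; TY → y; A → y; B → x; S → B B; A → B X0; X0 → TX TY; A → TY X1; X1 → TX TX; B → A B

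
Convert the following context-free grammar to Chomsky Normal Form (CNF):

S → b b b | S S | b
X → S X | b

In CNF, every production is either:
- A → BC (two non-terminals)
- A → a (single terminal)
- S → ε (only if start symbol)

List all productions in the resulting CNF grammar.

TB → b; S → b; X → b; S → TB X0; X0 → TB TB; S → S S; X → S X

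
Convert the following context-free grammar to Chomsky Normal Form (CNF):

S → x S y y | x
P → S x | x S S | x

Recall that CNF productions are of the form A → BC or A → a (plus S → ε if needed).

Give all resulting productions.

TX → x; TY → y; S → x; P → x; S → TX X0; X0 → S X1; X1 → TY TY; P → S TX; P → TX X2; X2 → S S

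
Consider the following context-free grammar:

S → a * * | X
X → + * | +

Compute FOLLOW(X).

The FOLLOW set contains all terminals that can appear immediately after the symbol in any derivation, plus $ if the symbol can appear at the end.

We compute FOLLOW(X) using the standard algorithm.
FOLLOW(S) starts with {$}.
FIRST(S) = {+, a}
FIRST(X) = {+}
FOLLOW(S) = {$}
FOLLOW(X) = {$}
Therefore, FOLLOW(X) = {$}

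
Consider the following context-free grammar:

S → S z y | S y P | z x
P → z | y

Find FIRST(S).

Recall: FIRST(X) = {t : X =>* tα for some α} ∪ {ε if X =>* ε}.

We compute FIRST(S) using the standard algorithm.
FIRST(P) = {y, z}
FIRST(S) = {z}
Therefore, FIRST(S) = {z}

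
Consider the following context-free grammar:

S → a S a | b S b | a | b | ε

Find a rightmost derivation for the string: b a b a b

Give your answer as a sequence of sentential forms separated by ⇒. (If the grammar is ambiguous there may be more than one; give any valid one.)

S ⇒ b S b ⇒ b a S a b ⇒ b a b a b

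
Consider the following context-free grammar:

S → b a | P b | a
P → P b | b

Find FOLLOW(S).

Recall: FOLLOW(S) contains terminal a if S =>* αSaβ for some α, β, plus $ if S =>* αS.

We compute FOLLOW(S) using the standard algorithm.
FOLLOW(S) starts with {$}.
FIRST(P) = {b}
FIRST(S) = {a, b}
FOLLOW(P) = {b}
FOLLOW(S) = {$}
Therefore, FOLLOW(S) = {$}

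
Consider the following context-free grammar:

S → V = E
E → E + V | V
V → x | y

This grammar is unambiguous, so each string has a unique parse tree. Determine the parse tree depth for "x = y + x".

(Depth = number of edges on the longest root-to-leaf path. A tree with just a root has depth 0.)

4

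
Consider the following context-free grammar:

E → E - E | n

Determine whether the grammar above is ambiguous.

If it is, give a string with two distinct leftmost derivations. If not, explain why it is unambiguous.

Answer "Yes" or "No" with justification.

Yes - the string 'n - n - n' has two distinct leftmost derivations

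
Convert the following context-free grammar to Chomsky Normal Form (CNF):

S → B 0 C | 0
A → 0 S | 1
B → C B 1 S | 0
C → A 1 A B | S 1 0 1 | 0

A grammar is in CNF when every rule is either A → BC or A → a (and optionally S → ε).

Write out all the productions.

T0 → 0; S → 0; A → 1; T1 → 1; B → 0; C → 0; S → B X0; X0 → T0 C; A → T0 S; B → C X1; X1 → B X2; X2 → T1 S; C → A X3; X3 → T1 X4; X4 → A B; C → S X5; X5 → T1 X6; X6 → T0 T1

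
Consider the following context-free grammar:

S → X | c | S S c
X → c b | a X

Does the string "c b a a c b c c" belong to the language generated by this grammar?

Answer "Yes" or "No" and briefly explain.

No - no valid derivation exists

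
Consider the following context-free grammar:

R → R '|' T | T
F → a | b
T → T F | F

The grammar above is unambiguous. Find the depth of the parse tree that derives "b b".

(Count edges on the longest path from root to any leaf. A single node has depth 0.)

4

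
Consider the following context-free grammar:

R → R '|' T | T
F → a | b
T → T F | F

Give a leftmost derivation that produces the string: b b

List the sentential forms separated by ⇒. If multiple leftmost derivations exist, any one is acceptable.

R ⇒ T ⇒ T F ⇒ F F ⇒ b F ⇒ b b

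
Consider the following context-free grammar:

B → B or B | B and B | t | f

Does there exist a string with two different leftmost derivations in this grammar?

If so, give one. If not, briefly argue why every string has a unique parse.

Yes - the string 't and t or f and t and t' has two distinct leftmost derivations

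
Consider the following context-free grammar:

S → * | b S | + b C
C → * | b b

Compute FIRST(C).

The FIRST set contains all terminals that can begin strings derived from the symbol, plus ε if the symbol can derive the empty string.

We compute FIRST(C) using the standard algorithm.
FIRST(C) = {*, b}
FIRST(S) = {*, +, b}
Therefore, FIRST(C) = {*, b}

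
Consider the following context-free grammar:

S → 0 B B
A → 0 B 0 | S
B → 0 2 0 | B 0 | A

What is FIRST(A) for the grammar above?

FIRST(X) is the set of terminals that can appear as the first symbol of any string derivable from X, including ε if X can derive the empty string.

We compute FIRST(A) using the standard algorithm.
FIRST(A) = {0}
FIRST(B) = {0}
FIRST(S) = {0}
Therefore, FIRST(A) = {0}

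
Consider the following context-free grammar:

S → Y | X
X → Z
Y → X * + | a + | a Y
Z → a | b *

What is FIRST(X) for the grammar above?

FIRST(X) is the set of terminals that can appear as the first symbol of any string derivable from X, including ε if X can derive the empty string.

We compute FIRST(X) using the standard algorithm.
FIRST(S) = {a, b}
FIRST(X) = {a, b}
FIRST(Y) = {a, b}
FIRST(Z) = {a, b}
Therefore, FIRST(X) = {a, b}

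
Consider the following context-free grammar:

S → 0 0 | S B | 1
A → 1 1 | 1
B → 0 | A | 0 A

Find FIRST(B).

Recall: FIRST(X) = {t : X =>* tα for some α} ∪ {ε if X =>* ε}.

We compute FIRST(B) using the standard algorithm.
FIRST(A) = {1}
FIRST(B) = {0, 1}
FIRST(S) = {0, 1}
Therefore, FIRST(B) = {0, 1}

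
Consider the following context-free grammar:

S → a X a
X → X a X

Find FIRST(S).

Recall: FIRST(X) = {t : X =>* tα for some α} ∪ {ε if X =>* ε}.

We compute FIRST(S) using the standard algorithm.
FIRST(S) = {a}
FIRST(X) = {}
Therefore, FIRST(S) = {a}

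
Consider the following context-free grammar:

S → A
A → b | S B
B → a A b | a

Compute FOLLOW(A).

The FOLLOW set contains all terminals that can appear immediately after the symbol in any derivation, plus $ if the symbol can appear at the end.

We compute FOLLOW(A) using the standard algorithm.
FOLLOW(S) starts with {$}.
FIRST(A) = {b}
FIRST(B) = {a}
FIRST(S) = {b}
FOLLOW(A) = {$, a, b}
FOLLOW(B) = {$, a, b}
FOLLOW(S) = {$, a}
Therefore, FOLLOW(A) = {$, a, b}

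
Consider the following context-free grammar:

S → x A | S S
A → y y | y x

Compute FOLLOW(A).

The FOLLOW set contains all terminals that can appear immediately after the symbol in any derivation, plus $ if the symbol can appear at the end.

We compute FOLLOW(A) using the standard algorithm.
FOLLOW(S) starts with {$}.
FIRST(A) = {y}
FIRST(S) = {x}
FOLLOW(A) = {$, x}
FOLLOW(S) = {$, x}
Therefore, FOLLOW(A) = {$, x}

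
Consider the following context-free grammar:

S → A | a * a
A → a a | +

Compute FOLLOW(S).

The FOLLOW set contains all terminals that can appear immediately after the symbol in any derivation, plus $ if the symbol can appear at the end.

We compute FOLLOW(S) using the standard algorithm.
FOLLOW(S) starts with {$}.
FIRST(A) = {+, a}
FIRST(S) = {+, a}
FOLLOW(A) = {$}
FOLLOW(S) = {$}
Therefore, FOLLOW(S) = {$}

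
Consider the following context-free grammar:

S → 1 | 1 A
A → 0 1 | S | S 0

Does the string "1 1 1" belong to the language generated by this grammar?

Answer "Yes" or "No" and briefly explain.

Yes - a valid derivation exists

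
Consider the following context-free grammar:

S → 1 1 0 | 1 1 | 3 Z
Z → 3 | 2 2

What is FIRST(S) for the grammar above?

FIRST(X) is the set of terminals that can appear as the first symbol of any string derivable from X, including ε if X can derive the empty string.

We compute FIRST(S) using the standard algorithm.
FIRST(S) = {1, 3}
FIRST(Z) = {2, 3}
Therefore, FIRST(S) = {1, 3}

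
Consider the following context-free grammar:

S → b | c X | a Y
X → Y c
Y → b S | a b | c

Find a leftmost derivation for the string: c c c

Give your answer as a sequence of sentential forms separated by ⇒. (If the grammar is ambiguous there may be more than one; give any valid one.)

S ⇒ c X ⇒ c Y c ⇒ c c c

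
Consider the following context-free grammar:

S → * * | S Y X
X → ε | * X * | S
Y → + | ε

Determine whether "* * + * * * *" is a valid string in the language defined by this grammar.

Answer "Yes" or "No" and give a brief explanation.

Yes - a valid derivation exists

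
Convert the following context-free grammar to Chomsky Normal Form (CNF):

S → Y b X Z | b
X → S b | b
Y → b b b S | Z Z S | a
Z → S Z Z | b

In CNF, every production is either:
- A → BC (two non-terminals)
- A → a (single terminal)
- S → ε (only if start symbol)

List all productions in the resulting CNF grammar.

TB → b; S → b; X → b; Y → a; Z → b; S → Y X0; X0 → TB X1; X1 → X Z; X → S TB; Y → TB X2; X2 → TB X3; X3 → TB S; Y → Z X4; X4 → Z S; Z → S X5; X5 → Z Z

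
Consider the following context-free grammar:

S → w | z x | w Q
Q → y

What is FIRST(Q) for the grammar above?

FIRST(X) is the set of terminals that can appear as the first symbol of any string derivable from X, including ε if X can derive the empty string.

We compute FIRST(Q) using the standard algorithm.
FIRST(Q) = {y}
FIRST(S) = {w, z}
Therefore, FIRST(Q) = {y}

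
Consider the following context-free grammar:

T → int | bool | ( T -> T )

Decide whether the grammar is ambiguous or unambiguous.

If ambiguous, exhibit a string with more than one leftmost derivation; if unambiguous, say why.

Unambiguous - every string in the language has a unique leftmost derivation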